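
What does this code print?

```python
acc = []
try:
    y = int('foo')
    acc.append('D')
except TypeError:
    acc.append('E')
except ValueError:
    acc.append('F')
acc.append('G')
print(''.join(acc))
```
FG

ValueError is caught by its specific handler, not TypeError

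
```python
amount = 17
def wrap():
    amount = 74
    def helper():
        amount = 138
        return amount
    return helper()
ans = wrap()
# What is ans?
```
138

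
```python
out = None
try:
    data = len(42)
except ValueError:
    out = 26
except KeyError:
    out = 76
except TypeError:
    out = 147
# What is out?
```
147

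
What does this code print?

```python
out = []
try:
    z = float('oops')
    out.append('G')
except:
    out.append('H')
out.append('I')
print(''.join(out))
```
HI

Exception raised in try, caught by bare except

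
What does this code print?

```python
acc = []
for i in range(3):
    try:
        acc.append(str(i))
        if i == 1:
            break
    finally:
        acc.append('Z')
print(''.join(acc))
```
0Z1Z

finally runs even when breaking out of loop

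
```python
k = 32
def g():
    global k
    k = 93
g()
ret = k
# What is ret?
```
93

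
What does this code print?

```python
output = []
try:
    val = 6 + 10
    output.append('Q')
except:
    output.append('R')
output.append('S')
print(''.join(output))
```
QS

No exception, try block completes normally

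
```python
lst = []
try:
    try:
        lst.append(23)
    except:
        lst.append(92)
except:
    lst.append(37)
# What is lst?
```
[23]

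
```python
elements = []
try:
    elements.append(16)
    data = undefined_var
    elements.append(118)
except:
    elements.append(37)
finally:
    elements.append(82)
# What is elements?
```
[16, 37, 82]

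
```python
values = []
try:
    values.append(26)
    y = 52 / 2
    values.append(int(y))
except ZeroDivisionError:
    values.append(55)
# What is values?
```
[26, 26]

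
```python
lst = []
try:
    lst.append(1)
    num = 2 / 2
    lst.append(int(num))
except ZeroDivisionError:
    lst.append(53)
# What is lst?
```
[1, 1]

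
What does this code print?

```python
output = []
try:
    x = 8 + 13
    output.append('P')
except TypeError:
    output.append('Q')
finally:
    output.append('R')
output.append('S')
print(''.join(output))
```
PRS

finally runs after normal execution too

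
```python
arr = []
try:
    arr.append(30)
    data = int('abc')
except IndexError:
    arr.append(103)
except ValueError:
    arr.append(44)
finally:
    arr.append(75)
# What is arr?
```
[30, 44, 75]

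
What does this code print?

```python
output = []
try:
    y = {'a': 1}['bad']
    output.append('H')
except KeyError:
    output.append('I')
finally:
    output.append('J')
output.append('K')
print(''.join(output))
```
IJK

finally always runs, even after exception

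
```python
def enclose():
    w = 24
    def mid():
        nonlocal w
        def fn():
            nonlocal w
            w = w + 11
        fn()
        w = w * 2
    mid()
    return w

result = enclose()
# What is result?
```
70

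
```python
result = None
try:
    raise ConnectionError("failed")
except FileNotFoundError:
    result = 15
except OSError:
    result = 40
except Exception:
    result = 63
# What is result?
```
40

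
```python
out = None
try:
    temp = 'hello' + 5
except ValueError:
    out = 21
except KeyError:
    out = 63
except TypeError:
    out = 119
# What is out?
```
119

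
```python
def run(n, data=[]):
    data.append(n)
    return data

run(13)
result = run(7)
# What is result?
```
[13, 7]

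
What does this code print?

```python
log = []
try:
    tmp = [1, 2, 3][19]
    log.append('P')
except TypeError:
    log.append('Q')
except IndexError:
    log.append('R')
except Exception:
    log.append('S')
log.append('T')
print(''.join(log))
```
RT

IndexError matches before generic Exception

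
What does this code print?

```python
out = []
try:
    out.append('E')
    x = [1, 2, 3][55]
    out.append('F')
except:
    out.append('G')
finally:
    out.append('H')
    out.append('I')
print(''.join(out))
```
EGHI

Code before exception runs, then except, then all of finally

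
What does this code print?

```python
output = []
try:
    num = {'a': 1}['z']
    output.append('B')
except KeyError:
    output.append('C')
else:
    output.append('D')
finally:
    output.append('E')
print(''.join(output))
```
CE

Exception: except runs, else skipped, finally runs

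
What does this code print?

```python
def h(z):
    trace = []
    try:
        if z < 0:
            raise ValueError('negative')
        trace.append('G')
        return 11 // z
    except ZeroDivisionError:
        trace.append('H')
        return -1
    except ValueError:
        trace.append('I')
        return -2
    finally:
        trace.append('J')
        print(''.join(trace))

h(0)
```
GHJ

z=0 causes ZeroDivisionError, caught, finally prints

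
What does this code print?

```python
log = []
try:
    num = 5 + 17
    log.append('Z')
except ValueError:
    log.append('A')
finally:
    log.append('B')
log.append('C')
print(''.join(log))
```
ZBC

finally runs after normal execution too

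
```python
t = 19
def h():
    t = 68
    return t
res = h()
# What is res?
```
68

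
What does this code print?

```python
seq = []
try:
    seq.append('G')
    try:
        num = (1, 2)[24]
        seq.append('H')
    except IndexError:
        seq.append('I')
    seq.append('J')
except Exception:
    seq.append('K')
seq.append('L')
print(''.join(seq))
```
GIJL

Inner exception caught by inner handler, outer continues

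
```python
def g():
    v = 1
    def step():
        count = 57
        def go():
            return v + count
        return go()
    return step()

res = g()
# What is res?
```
58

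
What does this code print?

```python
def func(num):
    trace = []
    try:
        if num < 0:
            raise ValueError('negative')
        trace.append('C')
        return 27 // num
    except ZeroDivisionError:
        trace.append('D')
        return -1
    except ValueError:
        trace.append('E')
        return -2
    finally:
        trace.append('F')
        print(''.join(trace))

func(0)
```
CDF

num=0 causes ZeroDivisionError, caught, finally prints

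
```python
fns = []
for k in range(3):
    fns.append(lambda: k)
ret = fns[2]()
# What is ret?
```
2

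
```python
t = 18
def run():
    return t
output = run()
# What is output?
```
18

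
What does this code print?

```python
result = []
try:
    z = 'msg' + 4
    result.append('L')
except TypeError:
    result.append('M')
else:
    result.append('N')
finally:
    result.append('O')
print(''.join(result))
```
MO

Exception: except runs, else skipped, finally runs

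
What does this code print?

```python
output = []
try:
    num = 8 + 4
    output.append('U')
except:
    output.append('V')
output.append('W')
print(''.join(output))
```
UW

No exception, try block completes normally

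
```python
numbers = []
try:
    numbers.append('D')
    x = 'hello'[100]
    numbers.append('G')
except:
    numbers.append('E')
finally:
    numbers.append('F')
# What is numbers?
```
['D', 'E', 'F']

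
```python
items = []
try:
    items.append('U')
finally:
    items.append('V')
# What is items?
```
['U', 'V']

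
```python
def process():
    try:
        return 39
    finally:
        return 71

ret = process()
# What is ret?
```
71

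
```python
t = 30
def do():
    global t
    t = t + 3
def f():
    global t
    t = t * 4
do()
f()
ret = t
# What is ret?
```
132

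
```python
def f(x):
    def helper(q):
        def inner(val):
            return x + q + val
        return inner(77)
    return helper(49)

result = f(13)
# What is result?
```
139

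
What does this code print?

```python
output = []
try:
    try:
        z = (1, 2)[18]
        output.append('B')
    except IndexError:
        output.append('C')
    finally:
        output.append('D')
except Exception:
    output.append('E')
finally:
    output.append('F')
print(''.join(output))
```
CDF

Both finally blocks run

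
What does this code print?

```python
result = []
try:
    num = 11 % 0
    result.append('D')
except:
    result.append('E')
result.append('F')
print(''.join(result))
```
EF

Exception raised in try, caught by bare except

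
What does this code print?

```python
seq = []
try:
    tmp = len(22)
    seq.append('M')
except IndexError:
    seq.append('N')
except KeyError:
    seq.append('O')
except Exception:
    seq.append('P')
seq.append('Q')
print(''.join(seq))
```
PQ

TypeError not specifically caught, falls to Exception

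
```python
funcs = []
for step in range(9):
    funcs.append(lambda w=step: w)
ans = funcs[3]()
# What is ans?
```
3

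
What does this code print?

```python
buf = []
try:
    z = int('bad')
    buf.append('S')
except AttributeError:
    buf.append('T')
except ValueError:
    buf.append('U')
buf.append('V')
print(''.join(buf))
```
UV

ValueError is caught by its specific handler, not AttributeError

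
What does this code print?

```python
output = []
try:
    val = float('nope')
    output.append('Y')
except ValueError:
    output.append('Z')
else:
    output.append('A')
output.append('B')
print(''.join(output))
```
ZB

else block skipped when exception is caught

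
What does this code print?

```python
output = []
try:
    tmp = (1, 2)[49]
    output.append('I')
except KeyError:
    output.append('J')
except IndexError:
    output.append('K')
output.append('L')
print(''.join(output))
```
KL

IndexError is caught by its specific handler, not KeyError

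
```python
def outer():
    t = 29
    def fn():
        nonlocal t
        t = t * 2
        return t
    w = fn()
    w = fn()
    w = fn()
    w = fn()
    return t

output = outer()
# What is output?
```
464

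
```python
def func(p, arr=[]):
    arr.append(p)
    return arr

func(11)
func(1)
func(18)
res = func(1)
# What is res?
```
[11, 1, 18, 1]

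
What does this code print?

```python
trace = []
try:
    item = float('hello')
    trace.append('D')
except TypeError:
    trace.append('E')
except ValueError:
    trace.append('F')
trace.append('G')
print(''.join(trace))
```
FG

ValueError is caught by its specific handler, not TypeError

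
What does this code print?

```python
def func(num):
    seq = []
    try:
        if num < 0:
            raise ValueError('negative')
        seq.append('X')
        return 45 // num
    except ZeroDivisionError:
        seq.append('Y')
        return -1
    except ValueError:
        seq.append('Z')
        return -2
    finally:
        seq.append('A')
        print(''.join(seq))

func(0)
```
XYA

num=0 causes ZeroDivisionError, caught, finally prints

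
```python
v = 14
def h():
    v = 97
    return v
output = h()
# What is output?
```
97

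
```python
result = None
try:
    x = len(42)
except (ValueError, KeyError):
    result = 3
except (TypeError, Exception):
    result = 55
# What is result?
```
55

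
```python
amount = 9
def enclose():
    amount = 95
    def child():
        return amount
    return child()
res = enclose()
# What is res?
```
95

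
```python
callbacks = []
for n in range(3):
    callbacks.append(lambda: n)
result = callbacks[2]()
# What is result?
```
2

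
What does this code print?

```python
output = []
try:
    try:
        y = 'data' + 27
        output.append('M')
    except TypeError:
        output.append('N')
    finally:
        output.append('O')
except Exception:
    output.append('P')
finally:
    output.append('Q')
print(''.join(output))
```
NOQ

Both finally blocks run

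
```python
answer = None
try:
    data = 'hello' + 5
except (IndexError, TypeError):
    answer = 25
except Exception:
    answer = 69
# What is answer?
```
25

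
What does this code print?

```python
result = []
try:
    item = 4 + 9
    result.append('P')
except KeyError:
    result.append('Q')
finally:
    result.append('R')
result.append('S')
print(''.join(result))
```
PRS

finally runs after normal execution too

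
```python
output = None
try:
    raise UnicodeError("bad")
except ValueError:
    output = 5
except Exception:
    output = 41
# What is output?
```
5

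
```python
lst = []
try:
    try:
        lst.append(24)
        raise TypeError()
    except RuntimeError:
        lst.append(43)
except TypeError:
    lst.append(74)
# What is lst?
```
[24, 74]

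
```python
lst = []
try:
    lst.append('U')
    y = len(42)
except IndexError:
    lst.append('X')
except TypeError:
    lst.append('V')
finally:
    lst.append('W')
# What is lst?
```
['U', 'V', 'W']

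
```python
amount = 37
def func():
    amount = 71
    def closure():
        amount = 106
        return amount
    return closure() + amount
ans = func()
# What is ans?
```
177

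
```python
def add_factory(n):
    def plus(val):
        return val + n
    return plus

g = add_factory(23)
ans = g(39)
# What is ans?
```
62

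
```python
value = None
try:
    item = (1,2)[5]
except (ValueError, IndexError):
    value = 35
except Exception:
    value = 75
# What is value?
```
35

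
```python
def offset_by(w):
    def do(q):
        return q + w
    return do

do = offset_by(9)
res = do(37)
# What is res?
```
46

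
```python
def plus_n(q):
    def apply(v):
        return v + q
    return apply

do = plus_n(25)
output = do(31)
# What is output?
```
56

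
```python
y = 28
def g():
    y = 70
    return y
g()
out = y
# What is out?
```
28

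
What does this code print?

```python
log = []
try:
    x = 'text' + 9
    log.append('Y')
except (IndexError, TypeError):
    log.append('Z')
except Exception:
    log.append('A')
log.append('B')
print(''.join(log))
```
ZB

TypeError matches tuple containing it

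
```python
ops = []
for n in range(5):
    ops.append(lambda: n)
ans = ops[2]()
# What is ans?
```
4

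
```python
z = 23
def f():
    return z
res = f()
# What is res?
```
23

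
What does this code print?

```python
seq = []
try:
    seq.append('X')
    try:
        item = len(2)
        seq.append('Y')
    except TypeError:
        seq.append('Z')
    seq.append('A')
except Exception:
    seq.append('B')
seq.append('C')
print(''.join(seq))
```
XZAC

Inner exception caught by inner handler, outer continues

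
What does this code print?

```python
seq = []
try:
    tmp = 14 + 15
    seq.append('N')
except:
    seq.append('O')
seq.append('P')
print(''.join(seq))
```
NP

No exception, try block completes normally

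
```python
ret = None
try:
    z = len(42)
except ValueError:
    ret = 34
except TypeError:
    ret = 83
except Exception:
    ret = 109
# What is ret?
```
83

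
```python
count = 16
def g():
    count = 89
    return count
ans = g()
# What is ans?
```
89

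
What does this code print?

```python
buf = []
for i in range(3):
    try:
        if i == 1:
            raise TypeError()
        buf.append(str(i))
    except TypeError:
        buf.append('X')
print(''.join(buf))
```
0X2

Exception on i=1 caught, loop continues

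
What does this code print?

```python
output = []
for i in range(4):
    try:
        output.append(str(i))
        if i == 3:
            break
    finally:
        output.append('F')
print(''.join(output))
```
0F1F2F3F

finally runs even when breaking out of loop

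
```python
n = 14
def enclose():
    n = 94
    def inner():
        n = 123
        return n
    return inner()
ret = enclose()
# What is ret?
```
123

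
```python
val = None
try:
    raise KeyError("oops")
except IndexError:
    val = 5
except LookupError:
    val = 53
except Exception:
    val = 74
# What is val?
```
53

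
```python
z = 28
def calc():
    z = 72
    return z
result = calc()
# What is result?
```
72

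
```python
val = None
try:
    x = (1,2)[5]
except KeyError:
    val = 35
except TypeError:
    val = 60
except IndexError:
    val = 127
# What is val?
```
127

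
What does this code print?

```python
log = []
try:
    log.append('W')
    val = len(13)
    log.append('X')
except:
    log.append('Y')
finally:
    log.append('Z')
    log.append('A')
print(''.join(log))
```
WYZA

Code before exception runs, then except, then all of finally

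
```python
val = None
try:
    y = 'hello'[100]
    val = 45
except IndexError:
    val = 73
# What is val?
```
73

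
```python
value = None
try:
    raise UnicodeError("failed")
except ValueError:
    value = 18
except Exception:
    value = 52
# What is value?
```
18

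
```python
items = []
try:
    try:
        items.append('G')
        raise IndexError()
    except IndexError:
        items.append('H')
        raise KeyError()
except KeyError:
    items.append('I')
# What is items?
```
['G', 'H', 'I']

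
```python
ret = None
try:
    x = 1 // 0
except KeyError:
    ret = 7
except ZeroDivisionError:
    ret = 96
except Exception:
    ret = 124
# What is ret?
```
96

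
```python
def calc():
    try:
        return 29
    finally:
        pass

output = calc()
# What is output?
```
29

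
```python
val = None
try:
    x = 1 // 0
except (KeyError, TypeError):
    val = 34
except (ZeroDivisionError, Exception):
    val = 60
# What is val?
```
60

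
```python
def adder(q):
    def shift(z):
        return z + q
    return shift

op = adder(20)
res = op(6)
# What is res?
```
26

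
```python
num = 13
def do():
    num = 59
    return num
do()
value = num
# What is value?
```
13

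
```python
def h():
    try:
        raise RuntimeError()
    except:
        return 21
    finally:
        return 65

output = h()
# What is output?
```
65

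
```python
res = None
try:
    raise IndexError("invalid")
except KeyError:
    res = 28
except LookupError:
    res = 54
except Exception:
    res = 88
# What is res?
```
54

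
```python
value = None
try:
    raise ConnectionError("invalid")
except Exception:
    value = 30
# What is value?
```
30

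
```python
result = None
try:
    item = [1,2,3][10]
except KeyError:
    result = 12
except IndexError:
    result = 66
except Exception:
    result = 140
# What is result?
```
66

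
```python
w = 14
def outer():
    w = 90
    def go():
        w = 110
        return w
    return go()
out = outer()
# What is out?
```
110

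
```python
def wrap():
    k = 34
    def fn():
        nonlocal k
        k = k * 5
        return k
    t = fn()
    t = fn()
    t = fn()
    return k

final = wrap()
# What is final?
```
4250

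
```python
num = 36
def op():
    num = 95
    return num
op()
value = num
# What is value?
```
36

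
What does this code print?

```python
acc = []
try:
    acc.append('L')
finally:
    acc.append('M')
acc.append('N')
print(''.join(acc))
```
LMN

try/finally without except, no exception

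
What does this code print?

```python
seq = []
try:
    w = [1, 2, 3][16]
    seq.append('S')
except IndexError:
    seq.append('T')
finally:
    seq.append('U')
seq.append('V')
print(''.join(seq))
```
TUV

finally always runs, even after exception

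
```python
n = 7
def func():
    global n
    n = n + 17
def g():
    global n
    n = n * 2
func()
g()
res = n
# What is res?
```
48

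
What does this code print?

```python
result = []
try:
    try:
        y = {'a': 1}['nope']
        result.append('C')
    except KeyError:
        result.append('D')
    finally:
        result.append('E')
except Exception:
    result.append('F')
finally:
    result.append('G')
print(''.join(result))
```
DEG

Both finally blocks run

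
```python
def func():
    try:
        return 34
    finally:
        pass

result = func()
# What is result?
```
34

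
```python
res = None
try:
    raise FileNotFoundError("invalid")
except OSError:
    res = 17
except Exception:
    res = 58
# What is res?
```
17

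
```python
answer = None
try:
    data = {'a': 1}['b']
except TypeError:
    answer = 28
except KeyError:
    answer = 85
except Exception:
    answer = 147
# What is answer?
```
85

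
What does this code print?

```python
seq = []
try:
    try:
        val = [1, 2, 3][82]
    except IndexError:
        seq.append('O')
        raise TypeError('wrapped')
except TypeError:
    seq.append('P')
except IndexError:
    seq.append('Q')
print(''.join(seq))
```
OP

New TypeError raised, caught by outer TypeError handler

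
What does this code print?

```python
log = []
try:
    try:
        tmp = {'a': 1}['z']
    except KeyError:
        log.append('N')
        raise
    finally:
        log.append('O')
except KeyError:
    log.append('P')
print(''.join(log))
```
NOP

finally runs before re-raised exception propagates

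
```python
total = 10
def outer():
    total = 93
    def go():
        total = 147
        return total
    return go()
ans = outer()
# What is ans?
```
147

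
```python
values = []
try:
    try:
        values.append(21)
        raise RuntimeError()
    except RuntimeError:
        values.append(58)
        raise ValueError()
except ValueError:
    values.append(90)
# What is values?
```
[21, 58, 90]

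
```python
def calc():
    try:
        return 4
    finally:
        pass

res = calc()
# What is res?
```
4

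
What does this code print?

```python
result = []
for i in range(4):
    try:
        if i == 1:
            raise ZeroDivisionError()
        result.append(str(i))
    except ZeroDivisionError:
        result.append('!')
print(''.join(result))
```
0!23

Exception on i=1 caught, loop continues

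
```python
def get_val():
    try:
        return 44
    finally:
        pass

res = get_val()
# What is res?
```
44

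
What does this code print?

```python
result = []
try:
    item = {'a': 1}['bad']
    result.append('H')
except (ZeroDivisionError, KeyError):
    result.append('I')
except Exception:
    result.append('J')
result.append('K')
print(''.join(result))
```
IK

KeyError matches tuple containing it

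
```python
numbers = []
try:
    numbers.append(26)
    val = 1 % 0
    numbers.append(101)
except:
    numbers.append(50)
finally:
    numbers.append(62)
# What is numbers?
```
[26, 50, 62]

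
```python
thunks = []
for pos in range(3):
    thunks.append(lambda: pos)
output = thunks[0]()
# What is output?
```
2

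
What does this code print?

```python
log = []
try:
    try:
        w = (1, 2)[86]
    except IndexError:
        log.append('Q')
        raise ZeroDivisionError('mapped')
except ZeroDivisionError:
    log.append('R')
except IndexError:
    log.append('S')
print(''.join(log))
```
QR

New ZeroDivisionError raised, caught by outer ZeroDivisionError handler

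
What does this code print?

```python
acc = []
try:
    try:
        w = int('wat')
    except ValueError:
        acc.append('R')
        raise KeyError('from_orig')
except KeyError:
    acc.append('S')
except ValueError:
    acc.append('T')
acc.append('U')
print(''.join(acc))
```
RSU

KeyError raised and caught, original ValueError not re-raised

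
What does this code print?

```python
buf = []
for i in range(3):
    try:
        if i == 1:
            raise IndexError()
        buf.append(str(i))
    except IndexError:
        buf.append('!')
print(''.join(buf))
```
0!2

Exception on i=1 caught, loop continues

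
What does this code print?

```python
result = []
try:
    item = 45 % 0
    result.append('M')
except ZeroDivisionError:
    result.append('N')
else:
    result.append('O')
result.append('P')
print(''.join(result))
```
NP

else block skipped when exception is caught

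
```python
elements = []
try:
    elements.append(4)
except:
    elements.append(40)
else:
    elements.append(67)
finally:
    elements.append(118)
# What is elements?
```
[4, 67, 118]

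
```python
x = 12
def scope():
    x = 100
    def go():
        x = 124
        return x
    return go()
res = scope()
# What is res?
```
124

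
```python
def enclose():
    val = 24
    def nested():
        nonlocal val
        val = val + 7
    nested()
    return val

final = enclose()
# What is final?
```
31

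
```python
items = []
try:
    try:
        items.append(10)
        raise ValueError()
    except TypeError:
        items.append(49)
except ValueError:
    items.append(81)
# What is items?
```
[10, 81]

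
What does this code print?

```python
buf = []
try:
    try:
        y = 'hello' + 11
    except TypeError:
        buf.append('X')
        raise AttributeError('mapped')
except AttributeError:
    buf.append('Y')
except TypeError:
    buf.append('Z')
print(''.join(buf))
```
XY

New AttributeError raised, caught by outer AttributeError handler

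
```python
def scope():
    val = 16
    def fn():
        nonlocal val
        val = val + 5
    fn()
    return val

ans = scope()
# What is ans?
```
21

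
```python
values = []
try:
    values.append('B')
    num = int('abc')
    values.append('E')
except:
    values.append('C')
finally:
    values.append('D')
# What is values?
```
['B', 'C', 'D']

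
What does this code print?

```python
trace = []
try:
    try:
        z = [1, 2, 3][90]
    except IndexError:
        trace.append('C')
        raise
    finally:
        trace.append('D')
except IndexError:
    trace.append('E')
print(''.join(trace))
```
CDE

finally runs before re-raised exception propagates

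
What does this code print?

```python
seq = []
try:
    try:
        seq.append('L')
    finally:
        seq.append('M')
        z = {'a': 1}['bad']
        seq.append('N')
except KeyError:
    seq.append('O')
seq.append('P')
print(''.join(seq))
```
LMOP

Exception in inner finally caught by outer except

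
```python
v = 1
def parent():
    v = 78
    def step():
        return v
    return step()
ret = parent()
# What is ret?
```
78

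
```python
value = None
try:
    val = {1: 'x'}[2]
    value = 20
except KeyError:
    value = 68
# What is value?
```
68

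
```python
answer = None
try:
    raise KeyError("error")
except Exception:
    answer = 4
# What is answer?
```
4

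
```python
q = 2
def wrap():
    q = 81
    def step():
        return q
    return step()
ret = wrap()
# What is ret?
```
81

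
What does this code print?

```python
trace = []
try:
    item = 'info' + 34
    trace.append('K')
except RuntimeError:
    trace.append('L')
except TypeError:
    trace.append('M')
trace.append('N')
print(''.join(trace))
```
MN

TypeError is caught by its specific handler, not RuntimeError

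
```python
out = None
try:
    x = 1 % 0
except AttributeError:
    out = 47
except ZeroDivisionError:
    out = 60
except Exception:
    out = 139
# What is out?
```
60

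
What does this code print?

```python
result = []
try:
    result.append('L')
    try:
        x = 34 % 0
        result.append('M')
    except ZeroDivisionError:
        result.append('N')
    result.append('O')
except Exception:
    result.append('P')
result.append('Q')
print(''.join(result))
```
LNOQ

Inner exception caught by inner handler, outer continues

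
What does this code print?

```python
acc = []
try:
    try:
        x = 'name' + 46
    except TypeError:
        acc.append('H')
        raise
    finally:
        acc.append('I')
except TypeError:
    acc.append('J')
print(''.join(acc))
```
HIJ

finally runs before re-raised exception propagates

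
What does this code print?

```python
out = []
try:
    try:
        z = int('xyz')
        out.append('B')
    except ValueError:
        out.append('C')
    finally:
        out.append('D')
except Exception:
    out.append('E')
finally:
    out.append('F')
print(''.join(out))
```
CDF

Both finally blocks run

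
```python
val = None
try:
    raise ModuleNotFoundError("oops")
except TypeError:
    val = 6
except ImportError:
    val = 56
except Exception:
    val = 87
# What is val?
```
56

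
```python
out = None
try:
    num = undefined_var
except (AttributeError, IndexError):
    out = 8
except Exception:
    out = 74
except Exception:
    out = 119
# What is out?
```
74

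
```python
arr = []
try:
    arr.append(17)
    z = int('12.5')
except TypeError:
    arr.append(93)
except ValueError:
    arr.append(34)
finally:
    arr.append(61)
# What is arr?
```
[17, 34, 61]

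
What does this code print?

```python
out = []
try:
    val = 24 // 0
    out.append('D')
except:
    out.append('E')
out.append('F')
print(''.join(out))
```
EF

Exception raised in try, caught by bare except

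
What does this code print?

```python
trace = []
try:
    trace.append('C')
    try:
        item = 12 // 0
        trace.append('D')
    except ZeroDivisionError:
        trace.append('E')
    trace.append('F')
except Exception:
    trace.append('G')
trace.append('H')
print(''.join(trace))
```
CEFH

Inner exception caught by inner handler, outer continues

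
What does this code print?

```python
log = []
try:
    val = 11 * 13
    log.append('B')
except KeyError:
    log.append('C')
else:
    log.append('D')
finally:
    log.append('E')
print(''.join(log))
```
BDE

else runs before finally when no exception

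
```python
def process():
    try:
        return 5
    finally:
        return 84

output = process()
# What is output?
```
84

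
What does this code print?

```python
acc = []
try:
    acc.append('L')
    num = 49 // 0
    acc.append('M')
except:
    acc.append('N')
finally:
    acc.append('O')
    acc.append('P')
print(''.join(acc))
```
LNOP

Code before exception runs, then except, then all of finally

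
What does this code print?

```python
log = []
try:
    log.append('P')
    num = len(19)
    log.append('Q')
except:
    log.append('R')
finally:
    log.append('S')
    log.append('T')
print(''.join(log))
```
PRST

Code before exception runs, then except, then all of finally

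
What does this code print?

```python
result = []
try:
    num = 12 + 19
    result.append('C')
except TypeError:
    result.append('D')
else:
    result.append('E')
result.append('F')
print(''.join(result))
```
CEF

else block runs when no exception occurs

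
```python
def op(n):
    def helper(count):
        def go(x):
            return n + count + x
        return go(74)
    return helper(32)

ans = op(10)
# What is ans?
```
116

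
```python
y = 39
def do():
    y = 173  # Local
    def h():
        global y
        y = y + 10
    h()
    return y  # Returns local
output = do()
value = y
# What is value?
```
49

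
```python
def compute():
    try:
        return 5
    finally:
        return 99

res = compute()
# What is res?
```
99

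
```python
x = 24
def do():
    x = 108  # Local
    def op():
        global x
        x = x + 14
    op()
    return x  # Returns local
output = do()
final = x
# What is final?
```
38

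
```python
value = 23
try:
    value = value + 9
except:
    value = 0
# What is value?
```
32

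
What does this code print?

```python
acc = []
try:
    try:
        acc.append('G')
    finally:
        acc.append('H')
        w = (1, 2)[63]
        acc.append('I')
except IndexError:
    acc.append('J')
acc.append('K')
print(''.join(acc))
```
GHJK

Exception in inner finally caught by outer except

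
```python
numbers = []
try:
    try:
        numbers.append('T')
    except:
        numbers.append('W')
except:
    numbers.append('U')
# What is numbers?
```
['T']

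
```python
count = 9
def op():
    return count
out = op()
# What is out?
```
9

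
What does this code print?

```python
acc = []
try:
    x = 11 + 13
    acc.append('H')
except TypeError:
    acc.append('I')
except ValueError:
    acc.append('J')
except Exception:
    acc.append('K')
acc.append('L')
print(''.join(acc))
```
HL

No exception, try block completes normally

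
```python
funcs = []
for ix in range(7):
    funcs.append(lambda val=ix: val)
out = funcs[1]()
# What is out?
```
1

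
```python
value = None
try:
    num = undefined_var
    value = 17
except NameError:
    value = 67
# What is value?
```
67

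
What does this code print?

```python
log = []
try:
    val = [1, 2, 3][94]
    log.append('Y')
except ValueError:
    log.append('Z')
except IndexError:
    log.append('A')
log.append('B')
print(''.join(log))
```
AB

IndexError is caught by its specific handler, not ValueError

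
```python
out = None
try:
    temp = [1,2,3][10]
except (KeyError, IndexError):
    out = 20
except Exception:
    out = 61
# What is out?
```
20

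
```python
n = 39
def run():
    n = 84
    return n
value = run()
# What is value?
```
84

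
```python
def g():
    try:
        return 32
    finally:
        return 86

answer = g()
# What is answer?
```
86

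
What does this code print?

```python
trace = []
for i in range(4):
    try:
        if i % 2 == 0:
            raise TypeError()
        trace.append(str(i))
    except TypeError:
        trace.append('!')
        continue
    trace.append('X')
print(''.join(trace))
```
!1X!3X

continue in except skips rest of loop body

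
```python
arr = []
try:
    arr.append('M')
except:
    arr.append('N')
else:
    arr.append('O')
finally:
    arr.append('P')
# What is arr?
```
['M', 'O', 'P']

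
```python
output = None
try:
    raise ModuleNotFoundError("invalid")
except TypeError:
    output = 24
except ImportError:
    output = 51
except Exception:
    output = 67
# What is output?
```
51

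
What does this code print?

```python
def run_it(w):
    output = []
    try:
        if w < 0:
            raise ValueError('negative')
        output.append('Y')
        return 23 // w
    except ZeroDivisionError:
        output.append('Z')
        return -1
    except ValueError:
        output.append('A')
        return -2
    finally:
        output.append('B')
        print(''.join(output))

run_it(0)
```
YZB

w=0 causes ZeroDivisionError, caught, finally prints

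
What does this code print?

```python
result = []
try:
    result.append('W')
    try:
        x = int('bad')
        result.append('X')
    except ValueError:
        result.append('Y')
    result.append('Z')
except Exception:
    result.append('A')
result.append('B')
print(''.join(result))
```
WYZB

Inner exception caught by inner handler, outer continues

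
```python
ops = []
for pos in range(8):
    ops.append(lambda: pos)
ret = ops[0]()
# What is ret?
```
7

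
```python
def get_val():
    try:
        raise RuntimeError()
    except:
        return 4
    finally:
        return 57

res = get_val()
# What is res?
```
57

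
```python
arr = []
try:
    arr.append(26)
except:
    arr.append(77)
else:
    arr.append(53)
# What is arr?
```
[26, 53]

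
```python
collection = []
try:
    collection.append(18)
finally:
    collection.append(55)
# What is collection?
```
[18, 55]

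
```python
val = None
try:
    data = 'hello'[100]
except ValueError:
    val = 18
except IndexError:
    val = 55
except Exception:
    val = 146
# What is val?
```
55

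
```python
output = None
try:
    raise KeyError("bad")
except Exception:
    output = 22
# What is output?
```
22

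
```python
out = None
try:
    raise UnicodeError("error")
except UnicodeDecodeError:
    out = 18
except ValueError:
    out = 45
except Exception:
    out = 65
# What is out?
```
45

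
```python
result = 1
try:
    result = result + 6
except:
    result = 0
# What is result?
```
7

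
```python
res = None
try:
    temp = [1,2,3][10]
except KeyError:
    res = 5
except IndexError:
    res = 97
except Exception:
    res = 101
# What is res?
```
97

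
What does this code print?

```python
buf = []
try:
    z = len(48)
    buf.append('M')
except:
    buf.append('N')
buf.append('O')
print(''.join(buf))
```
NO

Exception raised in try, caught by bare except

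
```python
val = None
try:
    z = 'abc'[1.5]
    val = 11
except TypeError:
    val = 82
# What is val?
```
82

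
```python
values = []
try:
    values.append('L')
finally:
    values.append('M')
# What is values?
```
['L', 'M']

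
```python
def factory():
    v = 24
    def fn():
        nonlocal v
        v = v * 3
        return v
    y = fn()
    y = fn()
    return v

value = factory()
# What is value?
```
216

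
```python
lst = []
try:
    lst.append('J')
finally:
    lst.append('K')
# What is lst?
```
['J', 'K']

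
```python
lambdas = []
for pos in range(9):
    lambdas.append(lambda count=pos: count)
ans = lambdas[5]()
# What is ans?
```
5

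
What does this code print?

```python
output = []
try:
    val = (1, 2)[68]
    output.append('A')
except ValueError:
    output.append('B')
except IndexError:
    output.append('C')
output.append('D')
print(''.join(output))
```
CD

IndexError is caught by its specific handler, not ValueError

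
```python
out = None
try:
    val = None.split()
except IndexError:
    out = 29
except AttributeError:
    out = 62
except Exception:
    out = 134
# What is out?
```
62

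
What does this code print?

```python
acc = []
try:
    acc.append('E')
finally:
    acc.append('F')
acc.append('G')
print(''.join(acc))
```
EFG

try/finally without except, no exception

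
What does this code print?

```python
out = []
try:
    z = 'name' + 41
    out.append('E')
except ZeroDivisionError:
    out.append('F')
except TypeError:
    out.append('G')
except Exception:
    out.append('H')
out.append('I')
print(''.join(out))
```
GI

TypeError matches before generic Exception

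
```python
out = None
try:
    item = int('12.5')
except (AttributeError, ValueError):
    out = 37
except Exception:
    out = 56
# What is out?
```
37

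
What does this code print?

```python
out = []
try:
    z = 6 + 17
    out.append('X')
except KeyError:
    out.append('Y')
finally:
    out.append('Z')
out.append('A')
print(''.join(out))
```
XZA

finally runs after normal execution too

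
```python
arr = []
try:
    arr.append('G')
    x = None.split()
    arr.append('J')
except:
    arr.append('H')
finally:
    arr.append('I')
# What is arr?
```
['G', 'H', 'I']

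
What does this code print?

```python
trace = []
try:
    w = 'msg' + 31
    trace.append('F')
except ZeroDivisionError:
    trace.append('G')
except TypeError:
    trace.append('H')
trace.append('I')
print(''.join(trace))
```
HI

TypeError is caught by its specific handler, not ZeroDivisionError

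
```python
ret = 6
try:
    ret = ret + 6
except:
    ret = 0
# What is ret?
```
12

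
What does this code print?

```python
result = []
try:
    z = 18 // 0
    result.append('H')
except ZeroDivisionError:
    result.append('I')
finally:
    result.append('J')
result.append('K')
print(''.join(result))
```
IJK

finally always runs, even after exception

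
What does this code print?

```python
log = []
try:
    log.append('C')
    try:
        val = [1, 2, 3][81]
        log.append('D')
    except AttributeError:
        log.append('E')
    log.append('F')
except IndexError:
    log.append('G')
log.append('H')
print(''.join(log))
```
CGH

Inner handler doesn't match, propagates to outer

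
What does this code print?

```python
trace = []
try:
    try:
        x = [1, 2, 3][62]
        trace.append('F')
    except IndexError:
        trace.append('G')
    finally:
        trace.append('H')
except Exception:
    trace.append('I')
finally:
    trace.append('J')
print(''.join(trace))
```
GHJ

Both finally blocks run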